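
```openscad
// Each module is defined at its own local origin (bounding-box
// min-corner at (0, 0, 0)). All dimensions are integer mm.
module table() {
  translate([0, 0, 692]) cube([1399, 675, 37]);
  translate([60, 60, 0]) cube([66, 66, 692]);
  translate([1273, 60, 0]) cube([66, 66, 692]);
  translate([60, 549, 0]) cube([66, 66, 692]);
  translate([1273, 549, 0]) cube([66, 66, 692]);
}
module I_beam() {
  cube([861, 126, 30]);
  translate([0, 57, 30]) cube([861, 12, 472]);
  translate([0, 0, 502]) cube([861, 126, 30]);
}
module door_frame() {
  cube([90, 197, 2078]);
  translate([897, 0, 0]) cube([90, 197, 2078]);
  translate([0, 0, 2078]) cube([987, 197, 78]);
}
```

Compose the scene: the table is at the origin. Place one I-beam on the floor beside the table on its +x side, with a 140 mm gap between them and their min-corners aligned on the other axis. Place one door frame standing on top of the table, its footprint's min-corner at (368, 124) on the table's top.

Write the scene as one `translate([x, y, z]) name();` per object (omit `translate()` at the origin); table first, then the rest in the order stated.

table();
translate([1539, 0, 0]) I_beam();
translate([368, 124, 729]) door_frame();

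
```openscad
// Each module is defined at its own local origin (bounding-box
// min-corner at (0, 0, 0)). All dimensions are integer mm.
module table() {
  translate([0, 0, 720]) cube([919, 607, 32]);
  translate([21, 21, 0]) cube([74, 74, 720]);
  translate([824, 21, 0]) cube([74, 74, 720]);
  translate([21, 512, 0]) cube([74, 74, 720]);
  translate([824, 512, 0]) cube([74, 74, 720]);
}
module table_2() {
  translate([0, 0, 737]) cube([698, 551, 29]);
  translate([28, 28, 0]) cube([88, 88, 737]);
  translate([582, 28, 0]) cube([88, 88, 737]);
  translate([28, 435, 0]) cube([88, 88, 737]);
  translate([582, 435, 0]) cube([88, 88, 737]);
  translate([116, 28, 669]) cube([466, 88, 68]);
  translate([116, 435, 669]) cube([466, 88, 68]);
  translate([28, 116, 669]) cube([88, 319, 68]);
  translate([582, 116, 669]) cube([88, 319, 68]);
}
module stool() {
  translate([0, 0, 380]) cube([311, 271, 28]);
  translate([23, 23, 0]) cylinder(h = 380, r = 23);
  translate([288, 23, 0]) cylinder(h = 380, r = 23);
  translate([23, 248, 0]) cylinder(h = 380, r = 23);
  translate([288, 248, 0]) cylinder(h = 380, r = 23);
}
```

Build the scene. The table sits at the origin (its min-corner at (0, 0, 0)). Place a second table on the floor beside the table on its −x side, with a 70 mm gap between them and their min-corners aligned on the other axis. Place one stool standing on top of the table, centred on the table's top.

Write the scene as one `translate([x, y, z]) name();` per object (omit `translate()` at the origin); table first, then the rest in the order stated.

table();
translate([-768, 0, 0]) table_2();
translate([304, 168, 752]) stool();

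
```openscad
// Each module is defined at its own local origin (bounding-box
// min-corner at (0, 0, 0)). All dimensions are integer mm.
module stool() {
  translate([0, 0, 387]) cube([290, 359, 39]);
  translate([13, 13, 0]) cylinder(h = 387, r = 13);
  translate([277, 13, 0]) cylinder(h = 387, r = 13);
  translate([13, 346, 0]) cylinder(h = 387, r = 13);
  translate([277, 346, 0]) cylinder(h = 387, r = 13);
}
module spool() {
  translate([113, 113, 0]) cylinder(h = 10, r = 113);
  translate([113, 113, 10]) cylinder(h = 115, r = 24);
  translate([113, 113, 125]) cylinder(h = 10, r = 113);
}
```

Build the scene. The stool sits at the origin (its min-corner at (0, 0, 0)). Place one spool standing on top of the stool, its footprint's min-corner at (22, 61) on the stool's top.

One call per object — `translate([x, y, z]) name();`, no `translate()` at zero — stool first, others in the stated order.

stool();
translate([22, 61, 426]) spool();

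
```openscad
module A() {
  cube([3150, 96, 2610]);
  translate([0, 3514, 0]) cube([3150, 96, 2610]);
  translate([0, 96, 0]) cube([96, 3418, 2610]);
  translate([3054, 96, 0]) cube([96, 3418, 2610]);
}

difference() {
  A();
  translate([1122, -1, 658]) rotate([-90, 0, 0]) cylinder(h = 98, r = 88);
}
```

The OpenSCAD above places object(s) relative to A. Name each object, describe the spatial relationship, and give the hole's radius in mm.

A is a house frame. The house frame has a circular hole through its front wall. The hole's radius is 88 mm.

The subtracted cylinder has r = 88 mm.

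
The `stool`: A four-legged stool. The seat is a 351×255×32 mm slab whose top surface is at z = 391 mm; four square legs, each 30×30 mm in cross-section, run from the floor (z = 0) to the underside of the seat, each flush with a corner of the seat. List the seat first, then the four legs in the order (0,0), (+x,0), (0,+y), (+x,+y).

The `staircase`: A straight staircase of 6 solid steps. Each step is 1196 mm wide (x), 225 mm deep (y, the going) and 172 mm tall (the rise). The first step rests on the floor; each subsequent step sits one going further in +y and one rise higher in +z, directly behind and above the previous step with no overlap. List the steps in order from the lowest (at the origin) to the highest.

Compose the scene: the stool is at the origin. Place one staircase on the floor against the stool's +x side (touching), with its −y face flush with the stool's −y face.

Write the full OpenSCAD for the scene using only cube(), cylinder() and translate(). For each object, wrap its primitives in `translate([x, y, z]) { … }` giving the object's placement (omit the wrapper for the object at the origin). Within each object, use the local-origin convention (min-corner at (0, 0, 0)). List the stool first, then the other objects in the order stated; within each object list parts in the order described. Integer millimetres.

translate([0, 0, 359]) cube([351, 255, 32]);
cube([30, 30, 359]);
translate([321, 0, 0]) cube([30, 30, 359]);
translate([0, 225, 0]) cube([30, 30, 359]);
translate([321, 225, 0]) cube([30, 30, 359]);
translate([351, 0, 0]) {
  cube([1196, 225, 172]);
  translate([0, 225, 172]) cube([1196, 225, 172]);
  translate([0, 450, 344]) cube([1196, 225, 172]);
  translate([0, 675, 516]) cube([1196, 225, 172]);
  translate([0, 900, 688]) cube([1196, 225, 172]);
  translate([0, 1125, 860]) cube([1196, 225, 172]);
}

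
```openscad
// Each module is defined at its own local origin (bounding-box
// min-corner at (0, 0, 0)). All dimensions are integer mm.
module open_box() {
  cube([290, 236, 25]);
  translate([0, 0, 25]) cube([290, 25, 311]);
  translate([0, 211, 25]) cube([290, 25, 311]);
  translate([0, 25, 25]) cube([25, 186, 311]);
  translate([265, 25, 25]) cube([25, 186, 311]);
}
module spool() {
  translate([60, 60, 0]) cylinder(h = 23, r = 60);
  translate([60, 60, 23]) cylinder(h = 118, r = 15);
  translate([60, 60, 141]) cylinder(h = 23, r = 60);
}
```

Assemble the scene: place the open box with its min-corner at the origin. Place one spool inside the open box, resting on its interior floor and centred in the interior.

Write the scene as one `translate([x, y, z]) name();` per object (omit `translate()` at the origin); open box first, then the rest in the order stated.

open_box();
translate([85, 58, 25]) spool();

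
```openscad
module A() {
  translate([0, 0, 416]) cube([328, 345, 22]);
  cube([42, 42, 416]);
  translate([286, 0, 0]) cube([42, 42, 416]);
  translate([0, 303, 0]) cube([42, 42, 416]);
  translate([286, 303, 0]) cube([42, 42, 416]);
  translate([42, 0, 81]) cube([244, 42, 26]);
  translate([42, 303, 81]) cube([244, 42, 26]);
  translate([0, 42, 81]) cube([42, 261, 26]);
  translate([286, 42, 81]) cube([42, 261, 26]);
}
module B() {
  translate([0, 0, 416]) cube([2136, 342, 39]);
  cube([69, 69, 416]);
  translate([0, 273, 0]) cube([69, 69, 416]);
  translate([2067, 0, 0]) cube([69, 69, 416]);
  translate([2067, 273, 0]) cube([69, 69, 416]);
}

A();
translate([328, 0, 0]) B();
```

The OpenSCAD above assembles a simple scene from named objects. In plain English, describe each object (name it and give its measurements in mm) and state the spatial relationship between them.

A is a four-legged stool. The seat is a 328×345×22 mm slab whose top surface is at z = 438 mm; four square legs, each 42×42 mm in cross-section, run from the floor (z = 0) to the underside of the seat, each flush with a corner of the seat. Four stretchers, 42 mm wide and 26 mm tall, connect adjacent legs with their undersides at z = 81 mm, each running between the inner faces of the legs it joins and aligned with the legs' outer faces on the other axis.

B is a bench: a 2136×342 mm seat slab, 39 mm thick, top at z = 455 mm, on four 69×69 mm square legs flush with the seat corners and standing on z = 0.

The bench is against the stool's +x side, with their −y faces flush.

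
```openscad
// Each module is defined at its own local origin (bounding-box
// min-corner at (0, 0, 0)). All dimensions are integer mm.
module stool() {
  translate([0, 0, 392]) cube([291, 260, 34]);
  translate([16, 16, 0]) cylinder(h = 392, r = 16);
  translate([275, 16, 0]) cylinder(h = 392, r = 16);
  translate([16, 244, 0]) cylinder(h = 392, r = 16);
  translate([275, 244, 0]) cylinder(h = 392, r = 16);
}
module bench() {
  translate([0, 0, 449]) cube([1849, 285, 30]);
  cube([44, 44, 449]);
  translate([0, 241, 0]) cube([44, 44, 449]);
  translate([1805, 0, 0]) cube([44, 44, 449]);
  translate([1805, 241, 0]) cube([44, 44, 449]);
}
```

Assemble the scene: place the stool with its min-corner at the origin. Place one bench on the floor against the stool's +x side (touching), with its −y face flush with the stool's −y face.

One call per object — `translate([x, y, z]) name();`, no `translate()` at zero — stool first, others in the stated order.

stool();
translate([291, 0, 0]) bench();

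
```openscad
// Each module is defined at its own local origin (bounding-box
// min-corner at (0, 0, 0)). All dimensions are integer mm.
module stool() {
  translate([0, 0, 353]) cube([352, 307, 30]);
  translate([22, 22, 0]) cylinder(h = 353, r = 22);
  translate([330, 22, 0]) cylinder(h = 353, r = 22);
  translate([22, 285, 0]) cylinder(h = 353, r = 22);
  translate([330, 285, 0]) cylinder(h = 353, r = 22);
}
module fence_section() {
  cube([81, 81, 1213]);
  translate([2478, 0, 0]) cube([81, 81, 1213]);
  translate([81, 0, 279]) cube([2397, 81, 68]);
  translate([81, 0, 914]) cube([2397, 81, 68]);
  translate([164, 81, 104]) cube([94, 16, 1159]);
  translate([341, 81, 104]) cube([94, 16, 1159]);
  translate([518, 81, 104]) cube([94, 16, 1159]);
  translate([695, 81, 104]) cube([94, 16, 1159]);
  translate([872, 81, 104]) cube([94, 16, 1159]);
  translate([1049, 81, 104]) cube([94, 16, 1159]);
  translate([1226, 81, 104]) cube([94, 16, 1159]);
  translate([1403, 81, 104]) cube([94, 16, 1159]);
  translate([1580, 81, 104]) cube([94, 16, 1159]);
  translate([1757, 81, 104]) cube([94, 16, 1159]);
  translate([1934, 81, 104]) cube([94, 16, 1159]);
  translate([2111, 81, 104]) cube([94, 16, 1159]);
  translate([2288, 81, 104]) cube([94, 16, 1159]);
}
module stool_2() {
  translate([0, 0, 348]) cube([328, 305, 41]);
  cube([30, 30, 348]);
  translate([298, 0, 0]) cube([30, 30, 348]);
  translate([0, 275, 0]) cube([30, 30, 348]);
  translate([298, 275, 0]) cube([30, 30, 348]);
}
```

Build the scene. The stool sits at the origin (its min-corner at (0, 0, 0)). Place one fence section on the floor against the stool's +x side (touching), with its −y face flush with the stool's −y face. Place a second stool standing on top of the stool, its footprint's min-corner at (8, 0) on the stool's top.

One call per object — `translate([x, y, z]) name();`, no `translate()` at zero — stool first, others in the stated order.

stool();
translate([352, 0, 0]) fence_section();
translate([8, 0, 383]) stool_2();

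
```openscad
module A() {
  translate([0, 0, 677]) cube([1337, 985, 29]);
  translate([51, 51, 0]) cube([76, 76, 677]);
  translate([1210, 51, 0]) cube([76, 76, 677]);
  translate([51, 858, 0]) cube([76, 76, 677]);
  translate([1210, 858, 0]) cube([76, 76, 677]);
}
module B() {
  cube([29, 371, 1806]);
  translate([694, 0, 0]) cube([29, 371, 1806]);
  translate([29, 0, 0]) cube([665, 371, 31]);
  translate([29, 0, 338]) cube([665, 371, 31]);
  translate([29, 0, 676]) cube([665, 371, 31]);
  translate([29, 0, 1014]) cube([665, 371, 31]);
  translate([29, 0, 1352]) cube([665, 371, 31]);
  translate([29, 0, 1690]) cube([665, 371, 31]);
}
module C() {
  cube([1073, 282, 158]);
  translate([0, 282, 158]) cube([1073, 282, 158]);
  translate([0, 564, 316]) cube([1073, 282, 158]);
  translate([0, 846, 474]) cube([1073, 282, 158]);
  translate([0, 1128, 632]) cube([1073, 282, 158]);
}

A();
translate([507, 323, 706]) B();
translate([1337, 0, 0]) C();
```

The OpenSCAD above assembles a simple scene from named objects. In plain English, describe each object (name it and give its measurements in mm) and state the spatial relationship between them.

A is a table: top 1337 mm (x) × 985 mm (y), 29 mm thick, upper face at z = 706 mm, on four 76×76 mm square legs, each inset 51 mm from the nearest pair of top edges, running from z = 0 to the bottom of the top.

B is a bookshelf 723 mm wide overall, 371 mm deep and 1806 mm tall. The two sides are 29 mm thick vertical panels. 6 horizontal shelves of 31 mm thickness span between the inner faces of the sides; the lowest shelf sits on the floor and shelves are stacked with a clear vertical gap of 307 mm between each pair.

C is a straight staircase of 5 solid steps. Each step is 1073 mm wide (x), 282 mm deep (y, the going) and 158 mm tall (the rise). The first step rests on the floor; each subsequent step sits one going further in +y and one rise higher in +z, directly behind and above the previous step with no overlap.

The bookshelf is on top of the table. The staircase is against the table's +x side, with their −y faces flush.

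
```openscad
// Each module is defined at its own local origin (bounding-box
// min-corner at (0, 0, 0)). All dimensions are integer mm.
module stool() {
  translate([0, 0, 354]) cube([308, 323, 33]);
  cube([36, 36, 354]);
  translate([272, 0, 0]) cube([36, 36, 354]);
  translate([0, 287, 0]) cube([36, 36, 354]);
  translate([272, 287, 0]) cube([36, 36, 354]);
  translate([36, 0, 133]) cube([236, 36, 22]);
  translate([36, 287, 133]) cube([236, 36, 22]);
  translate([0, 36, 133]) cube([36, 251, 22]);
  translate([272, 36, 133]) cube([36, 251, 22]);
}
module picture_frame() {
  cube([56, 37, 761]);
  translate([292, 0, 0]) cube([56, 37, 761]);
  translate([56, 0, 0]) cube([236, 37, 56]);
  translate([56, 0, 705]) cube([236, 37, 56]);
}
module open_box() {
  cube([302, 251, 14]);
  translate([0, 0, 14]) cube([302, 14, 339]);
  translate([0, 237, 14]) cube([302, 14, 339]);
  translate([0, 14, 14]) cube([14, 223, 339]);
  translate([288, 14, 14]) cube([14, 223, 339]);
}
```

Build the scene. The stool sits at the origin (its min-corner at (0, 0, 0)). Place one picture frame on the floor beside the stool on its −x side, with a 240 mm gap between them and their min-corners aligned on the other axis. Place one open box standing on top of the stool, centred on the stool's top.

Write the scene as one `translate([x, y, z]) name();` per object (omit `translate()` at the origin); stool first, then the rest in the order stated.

stool();
translate([-588, 0, 0]) picture_frame();
translate([3, 36, 387]) open_box();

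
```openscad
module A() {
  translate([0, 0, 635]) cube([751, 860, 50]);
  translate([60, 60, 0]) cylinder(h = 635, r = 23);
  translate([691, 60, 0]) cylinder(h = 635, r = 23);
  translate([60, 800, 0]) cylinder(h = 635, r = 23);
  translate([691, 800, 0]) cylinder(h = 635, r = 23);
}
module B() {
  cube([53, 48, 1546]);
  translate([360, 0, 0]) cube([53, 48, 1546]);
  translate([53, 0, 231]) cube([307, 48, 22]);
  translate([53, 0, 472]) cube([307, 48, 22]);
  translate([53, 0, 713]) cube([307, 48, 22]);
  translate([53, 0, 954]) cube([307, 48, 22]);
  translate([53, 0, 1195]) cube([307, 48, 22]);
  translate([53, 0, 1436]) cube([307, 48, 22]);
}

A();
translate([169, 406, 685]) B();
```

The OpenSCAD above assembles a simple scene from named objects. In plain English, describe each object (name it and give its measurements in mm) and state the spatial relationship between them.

A is a rectangular dining table. The top is 751×860×50 mm with its upper surface at z = 685 mm. It stands on four round legs of 46 mm diameter, each leg's bounding box inset 37 mm from the nearest pair of top edges, running from the floor to the underside of the top.

B is a wooden ladder with two side rails of 53×48 mm section and 1546 mm height, set 413 mm apart overall. Between them run 6 rectangular rungs (48 mm deep, 22 mm thick), front faces flush with the rails' −y face. The bottom of the first rung is 231 mm above the floor and each subsequent rung is 241 mm higher than the one below.

The ladder is on top of the table, centred.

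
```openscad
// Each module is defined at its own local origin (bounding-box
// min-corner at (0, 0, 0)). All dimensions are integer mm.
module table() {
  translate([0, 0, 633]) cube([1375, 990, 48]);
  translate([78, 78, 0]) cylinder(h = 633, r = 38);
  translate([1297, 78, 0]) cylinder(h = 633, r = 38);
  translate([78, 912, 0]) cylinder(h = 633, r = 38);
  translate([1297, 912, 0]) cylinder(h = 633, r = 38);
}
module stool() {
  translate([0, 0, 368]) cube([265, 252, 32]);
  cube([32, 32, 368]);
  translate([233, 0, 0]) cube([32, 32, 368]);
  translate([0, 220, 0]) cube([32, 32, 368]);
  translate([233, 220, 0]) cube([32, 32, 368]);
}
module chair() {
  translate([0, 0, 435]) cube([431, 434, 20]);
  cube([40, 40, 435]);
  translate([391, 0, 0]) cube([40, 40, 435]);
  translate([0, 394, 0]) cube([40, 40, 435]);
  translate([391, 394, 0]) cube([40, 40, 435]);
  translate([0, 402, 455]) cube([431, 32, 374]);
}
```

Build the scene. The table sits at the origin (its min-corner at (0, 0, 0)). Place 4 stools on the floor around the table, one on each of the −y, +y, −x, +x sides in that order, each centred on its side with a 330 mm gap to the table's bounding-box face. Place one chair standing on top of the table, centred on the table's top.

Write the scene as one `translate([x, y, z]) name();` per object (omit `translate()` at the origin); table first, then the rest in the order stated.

table();
translate([555, -582, 0]) stool();
translate([555, 1320, 0]) stool();
translate([-595, 369, 0]) stool();
translate([1705, 369, 0]) stool();
translate([472, 278, 681]) chair();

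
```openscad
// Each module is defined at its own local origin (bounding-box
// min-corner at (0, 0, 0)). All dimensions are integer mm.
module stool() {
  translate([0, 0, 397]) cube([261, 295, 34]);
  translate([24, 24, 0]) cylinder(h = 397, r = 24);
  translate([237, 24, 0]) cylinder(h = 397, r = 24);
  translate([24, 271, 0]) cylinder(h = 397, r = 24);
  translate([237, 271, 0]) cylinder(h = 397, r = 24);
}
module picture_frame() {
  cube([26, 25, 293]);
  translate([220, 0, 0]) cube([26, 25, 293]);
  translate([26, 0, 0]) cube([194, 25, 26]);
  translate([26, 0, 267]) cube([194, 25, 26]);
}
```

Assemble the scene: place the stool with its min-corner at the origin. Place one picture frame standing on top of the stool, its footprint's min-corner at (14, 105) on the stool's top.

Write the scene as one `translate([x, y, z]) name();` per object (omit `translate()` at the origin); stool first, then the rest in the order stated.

stool();
translate([14, 105, 431]) picture_frame();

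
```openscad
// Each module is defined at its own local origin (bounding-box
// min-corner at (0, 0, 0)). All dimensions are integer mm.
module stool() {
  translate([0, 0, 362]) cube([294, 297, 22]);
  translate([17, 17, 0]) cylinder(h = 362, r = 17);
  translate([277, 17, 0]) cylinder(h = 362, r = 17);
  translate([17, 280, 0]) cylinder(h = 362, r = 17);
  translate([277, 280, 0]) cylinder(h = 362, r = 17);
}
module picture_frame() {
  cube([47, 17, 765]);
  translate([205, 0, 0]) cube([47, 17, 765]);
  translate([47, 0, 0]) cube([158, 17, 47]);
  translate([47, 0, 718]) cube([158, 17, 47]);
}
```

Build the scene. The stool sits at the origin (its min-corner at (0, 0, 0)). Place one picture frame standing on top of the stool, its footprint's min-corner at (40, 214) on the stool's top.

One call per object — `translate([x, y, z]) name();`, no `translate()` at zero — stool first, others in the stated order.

stool();
translate([40, 214, 384]) picture_frame();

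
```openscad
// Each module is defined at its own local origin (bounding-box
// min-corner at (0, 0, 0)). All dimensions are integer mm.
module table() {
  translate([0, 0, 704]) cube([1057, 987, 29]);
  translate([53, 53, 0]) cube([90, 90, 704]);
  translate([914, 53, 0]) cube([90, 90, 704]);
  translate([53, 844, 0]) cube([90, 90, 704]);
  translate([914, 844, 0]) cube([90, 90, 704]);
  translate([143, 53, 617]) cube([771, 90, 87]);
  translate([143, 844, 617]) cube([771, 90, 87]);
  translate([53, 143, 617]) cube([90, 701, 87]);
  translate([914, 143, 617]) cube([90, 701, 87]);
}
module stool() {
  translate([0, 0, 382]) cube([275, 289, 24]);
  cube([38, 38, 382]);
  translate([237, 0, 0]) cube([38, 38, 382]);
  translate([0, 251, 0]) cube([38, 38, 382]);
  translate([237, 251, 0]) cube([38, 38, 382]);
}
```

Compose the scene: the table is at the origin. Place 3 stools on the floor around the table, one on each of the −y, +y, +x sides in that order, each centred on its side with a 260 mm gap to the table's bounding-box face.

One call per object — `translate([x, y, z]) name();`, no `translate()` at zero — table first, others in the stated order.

table();
translate([391, -549, 0]) stool();
translate([391, 1247, 0]) stool();
translate([1317, 349, 0]) stool();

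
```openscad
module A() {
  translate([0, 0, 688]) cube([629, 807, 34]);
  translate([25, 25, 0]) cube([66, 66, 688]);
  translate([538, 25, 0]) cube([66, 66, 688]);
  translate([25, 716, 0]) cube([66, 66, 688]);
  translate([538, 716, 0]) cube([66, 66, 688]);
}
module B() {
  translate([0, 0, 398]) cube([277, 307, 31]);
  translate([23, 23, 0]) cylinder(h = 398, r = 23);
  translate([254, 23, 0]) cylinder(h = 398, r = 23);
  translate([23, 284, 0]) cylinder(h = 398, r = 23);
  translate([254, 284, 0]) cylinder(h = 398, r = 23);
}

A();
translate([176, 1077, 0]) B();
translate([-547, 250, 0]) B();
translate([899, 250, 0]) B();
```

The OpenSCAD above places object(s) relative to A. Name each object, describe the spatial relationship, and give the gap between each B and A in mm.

Each stool's nearest face is 270 mm from the table's bounding box.

A is a table. B is a stool. Three stools sit around the table at the +y, −x, +x sides. The gap between each stool and the table is 270 mm.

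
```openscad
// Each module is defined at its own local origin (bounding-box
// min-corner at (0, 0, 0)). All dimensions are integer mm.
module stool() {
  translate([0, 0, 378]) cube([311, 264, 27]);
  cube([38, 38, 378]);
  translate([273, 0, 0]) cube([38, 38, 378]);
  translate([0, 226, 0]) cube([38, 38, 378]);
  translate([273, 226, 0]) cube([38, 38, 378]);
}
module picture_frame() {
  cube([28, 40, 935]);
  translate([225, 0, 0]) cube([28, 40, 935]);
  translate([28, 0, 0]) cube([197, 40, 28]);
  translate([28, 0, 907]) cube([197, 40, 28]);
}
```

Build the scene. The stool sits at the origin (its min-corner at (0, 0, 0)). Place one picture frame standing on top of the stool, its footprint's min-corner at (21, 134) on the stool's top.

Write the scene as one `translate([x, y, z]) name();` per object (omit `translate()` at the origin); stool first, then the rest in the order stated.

stool();
translate([21, 134, 405]) picture_frame();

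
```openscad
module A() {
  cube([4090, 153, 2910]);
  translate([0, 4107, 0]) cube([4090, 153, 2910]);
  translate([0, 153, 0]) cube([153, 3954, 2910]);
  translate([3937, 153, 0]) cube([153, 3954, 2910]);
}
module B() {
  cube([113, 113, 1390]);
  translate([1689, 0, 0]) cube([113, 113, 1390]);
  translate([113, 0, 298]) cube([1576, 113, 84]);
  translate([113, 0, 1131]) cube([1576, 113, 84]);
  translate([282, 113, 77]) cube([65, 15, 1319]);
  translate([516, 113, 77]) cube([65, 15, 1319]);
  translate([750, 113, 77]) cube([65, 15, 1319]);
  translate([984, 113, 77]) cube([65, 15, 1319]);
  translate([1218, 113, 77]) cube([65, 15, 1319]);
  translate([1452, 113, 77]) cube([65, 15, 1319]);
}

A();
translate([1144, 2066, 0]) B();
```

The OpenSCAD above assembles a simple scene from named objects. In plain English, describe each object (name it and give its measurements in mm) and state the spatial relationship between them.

A is a box-shaped house frame (walls only): outside footprint 4090×4260 mm, wall height 2910 mm, wall thickness 153 mm. The two y-facing walls run the full x-width; the two x-facing walls fit between the inner faces of the y-facing walls.

B is a fence section. Two 113×113 mm posts, 1390 mm tall, stand on the floor with a clear span of 1576 mm between their inner faces. Two horizontal rails of 113×84 mm section span the gap between the posts with their undersides at z = 298 mm and z = 1131 mm, flush with the posts' −y face. 6 pickets, each 65 mm wide, 15 mm thick and 1319 mm tall, are fixed to the +y face of the rails with their bottoms at z = 77 mm, evenly spaced across the span with equal gaps (rounded down to the nearest mm) at the −x end and between each pair — any rounding remainder accumulates at the +x end.

The fence section sits inside the house frame, centred.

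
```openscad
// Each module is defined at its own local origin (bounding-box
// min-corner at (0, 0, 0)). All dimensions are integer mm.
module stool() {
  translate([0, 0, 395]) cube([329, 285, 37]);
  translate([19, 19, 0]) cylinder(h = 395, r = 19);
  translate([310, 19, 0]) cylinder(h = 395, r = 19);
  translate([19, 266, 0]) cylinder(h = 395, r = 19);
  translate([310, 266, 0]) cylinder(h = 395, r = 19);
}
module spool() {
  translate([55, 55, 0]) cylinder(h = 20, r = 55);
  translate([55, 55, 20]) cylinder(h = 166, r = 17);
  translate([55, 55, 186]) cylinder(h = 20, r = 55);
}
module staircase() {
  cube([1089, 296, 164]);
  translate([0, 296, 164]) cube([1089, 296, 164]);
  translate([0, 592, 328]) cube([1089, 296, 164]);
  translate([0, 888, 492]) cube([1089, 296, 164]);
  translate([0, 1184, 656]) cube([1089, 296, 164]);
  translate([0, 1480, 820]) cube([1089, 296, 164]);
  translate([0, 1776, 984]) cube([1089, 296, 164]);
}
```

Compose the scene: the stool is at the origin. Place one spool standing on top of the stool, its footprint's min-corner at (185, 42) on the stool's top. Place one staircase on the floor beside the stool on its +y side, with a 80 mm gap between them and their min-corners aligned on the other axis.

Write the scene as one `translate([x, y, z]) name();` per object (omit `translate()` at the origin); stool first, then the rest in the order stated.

stool();
translate([185, 42, 432]) spool();
translate([0, 365, 0]) staircase();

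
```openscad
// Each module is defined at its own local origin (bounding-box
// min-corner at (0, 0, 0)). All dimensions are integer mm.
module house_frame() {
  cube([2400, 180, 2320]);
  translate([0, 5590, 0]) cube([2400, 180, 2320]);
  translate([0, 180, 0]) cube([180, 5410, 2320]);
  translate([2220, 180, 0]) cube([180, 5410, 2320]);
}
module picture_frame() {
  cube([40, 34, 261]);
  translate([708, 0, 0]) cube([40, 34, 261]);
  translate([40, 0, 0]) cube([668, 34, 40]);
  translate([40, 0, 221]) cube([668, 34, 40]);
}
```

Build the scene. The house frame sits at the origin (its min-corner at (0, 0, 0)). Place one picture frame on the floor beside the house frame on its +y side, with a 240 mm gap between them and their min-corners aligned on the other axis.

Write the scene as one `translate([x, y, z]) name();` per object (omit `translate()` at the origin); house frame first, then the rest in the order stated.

house_frame();
translate([0, 6010, 0]) picture_frame();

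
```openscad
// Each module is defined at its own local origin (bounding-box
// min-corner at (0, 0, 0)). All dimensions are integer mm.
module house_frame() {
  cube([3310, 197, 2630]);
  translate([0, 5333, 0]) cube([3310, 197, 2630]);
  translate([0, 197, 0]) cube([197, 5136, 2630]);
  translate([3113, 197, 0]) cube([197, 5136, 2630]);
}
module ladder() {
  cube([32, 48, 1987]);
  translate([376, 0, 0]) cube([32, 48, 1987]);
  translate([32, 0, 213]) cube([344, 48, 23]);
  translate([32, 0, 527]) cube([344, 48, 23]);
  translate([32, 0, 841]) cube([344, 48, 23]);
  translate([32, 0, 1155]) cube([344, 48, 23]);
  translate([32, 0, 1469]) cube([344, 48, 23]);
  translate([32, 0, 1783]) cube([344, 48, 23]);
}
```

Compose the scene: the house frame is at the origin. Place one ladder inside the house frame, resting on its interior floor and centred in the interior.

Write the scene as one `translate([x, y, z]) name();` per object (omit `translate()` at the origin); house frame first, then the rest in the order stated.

house_frame();
translate([1451, 2741, 0]) ladder();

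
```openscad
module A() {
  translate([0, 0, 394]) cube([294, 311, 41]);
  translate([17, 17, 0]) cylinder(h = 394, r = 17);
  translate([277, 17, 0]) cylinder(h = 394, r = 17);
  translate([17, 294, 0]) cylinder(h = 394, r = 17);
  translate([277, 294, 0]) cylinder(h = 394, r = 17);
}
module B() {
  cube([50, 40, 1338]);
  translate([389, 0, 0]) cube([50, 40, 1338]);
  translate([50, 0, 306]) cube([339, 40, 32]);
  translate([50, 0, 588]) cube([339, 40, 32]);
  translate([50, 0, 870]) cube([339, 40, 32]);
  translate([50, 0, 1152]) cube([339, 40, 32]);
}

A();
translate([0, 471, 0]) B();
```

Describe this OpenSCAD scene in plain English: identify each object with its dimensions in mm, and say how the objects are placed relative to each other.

A is a four-legged stool. The seat is 294×311 mm, 41 mm thick, top at z = 435 mm. It stands on four round legs, each 34 mm in diameter, from z = 0 to the seat underside, each leg's axis is inset half a diameter from the nearest pair of seat edges (so the leg's bounding box is flush with the corner).

B is a straight ladder. Two 50×40 mm vertical rails, 1338 mm tall, stand 439 mm apart (outside-to-outside) with their front faces coplanar on the −y side. 4 rungs, each 40 mm deep and 32 mm tall, span between the inner faces of the rails, front faces flush with the rails. The lowest rung's underside is at z = 306 mm and rungs are spaced 282 mm apart (underside to underside).

The ladder is on the floor beside the stool on its +y side.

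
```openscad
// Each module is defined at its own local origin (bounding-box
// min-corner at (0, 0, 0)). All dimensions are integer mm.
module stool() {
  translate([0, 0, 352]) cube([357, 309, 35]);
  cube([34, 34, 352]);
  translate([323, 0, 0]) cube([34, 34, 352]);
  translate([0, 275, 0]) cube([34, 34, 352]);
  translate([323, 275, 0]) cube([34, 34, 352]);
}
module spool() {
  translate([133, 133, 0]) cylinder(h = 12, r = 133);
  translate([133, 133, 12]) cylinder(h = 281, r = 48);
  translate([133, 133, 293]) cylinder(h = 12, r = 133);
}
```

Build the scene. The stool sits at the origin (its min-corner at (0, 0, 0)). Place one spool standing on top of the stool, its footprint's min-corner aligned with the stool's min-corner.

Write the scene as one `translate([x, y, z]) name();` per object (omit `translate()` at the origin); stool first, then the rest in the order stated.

stool();
translate([0, 0, 387]) spool();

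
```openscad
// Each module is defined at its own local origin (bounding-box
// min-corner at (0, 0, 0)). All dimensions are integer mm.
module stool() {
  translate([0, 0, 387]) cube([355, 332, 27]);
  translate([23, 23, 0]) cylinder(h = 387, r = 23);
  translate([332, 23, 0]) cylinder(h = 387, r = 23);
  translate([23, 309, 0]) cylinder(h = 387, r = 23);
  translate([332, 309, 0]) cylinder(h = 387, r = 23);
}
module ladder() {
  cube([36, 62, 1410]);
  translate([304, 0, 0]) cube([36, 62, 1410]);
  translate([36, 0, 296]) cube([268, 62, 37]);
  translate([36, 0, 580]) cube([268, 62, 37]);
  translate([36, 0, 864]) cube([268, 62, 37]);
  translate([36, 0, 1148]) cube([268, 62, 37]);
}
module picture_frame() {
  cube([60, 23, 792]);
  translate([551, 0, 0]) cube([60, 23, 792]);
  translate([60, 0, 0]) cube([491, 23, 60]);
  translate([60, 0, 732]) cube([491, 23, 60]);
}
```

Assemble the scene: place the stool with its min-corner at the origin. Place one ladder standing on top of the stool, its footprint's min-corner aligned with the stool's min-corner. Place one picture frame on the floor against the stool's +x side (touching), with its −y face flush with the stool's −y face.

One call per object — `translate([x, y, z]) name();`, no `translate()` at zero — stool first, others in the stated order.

stool();
translate([0, 0, 414]) ladder();
translate([355, 0, 0]) picture_frame();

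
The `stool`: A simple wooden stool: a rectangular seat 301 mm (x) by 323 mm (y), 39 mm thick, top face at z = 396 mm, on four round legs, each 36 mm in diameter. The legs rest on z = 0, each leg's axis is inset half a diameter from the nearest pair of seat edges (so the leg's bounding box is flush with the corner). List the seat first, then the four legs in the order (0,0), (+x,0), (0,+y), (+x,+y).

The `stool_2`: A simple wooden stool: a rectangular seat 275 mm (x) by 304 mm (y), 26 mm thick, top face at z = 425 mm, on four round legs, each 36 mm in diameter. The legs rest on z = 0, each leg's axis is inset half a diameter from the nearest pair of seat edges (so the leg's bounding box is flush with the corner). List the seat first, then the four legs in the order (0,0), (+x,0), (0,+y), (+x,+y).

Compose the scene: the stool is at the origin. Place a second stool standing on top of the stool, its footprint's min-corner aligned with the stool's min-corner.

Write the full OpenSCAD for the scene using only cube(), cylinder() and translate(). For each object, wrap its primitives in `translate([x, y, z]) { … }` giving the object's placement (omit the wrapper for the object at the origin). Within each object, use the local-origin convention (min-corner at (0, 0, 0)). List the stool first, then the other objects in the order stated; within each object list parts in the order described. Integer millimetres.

translate([0, 0, 357]) cube([301, 323, 39]);
translate([18, 18, 0]) cylinder(h = 357, r = 18);
translate([283, 18, 0]) cylinder(h = 357, r = 18);
translate([18, 305, 0]) cylinder(h = 357, r = 18);
translate([283, 305, 0]) cylinder(h = 357, r = 18);
translate([0, 0, 396]) {
  translate([0, 0, 399]) cube([275, 304, 26]);
  translate([18, 18, 0]) cylinder(h = 399, r = 18);
  translate([257, 18, 0]) cylinder(h = 399, r = 18);
  translate([18, 286, 0]) cylinder(h = 399, r = 18);
  translate([257, 286, 0]) cylinder(h = 399, r = 18);
}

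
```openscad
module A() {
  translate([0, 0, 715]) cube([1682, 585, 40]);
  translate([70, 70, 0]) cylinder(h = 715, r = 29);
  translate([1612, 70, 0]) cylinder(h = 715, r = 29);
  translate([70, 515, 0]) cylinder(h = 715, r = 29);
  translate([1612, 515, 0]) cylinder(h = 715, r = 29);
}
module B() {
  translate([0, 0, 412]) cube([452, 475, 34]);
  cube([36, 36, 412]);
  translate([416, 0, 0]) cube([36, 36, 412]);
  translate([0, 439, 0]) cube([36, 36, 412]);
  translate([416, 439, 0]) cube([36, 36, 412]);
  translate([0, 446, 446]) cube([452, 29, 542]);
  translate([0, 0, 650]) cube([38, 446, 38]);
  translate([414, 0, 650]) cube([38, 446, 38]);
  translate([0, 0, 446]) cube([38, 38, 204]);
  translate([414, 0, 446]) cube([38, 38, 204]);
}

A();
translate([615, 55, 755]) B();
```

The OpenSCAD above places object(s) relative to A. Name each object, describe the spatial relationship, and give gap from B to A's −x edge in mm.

A is a table. B is a chair. The chair is on top of the table, centred. The gap from the chair to the table's −x edge is 615 mm.

The chair's min-x is at 615; the table's min-x is 0; gap = 615 mm.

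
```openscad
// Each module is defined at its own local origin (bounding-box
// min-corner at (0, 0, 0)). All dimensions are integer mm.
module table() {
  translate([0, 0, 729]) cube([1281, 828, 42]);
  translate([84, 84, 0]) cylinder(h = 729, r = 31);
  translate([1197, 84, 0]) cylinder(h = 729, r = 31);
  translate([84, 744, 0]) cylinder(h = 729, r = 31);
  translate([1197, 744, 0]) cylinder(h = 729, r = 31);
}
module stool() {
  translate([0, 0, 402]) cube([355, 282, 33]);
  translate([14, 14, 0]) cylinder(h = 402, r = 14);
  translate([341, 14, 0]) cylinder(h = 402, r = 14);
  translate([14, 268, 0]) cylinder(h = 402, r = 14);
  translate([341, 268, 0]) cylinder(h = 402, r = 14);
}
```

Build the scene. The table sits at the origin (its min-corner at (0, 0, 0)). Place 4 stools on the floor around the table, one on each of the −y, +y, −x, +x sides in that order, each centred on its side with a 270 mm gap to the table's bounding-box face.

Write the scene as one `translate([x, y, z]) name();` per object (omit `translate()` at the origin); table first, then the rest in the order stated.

table();
translate([463, -552, 0]) stool();
translate([463, 1098, 0]) stool();
translate([-625, 273, 0]) stool();
translate([1551, 273, 0]) stool();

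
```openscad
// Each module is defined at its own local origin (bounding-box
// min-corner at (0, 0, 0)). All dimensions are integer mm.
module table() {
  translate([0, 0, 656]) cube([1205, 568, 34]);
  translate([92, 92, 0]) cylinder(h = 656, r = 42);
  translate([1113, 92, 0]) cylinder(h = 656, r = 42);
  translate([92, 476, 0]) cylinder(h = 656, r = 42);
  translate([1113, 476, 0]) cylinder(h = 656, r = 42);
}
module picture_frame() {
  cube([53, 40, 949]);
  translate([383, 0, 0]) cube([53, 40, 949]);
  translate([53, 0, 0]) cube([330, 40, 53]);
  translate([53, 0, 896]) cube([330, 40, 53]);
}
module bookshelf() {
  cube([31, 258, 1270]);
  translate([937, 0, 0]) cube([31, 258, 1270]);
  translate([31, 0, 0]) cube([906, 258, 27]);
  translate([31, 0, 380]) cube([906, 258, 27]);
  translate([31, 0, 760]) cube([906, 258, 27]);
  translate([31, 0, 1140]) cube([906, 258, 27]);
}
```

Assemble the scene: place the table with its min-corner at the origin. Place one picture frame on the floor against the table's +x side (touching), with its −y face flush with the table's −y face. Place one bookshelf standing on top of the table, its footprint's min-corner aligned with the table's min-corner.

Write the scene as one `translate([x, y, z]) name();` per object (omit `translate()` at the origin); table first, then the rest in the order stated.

table();
translate([1205, 0, 0]) picture_frame();
translate([0, 0, 690]) bookshelf();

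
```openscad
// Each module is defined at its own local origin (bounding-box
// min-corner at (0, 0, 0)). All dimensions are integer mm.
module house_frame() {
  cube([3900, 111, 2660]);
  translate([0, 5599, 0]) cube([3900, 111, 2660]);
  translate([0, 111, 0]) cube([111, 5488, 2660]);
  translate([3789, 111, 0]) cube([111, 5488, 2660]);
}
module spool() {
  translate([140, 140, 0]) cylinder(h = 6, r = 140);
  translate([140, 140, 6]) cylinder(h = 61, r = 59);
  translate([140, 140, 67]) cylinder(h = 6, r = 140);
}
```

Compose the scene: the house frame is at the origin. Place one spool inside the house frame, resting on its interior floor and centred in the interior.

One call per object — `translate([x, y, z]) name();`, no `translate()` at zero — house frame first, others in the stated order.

house_frame();
translate([1810, 2715, 0]) spool();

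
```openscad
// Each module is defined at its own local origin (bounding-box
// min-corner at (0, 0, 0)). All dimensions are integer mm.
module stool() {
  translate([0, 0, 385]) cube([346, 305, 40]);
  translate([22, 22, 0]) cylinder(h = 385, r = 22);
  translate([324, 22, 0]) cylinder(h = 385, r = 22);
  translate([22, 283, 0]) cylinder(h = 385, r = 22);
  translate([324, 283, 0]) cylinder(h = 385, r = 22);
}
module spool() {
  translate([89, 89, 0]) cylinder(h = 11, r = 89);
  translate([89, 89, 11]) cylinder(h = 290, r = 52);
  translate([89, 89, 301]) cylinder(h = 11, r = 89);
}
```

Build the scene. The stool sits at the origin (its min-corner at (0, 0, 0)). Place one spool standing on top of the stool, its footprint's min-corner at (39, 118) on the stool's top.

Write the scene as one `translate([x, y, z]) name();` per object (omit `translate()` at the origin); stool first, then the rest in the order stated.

stool();
translate([39, 118, 425]) spool();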